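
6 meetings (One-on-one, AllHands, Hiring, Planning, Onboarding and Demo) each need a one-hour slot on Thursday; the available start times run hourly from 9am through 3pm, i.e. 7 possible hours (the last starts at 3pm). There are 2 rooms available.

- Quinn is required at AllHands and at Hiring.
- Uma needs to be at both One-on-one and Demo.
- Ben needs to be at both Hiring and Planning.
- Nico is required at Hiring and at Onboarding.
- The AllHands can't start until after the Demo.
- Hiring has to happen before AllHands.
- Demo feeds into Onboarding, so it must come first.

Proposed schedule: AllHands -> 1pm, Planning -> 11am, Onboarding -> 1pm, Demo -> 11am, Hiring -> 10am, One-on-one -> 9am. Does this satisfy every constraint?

Yes, all constraints hold

Ben needs to be at both Hiring and Planning — holds.
Nico is required at Hiring and at Onboarding — holds.
The AllHands can't start until after the Demo — holds.
Uma needs to be at both One-on-one and Demo — holds.
Hiring has to happen before AllHands — holds.
Quinn is required at AllHands and at Hiring — holds.
There are 2 rooms available — holds.
Demo feeds into Onboarding, so it must come first — holds.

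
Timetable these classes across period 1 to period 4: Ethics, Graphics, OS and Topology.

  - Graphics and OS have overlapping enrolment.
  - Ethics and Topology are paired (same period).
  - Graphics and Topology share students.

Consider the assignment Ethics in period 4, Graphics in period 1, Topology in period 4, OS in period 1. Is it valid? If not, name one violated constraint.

Ethics and Topology are paired (same period) — holds.
Graphics and Topology share students — holds.
Graphics and OS have overlapping enrolment — violated.

Invalid. Graphics and OS have overlapping enrolment.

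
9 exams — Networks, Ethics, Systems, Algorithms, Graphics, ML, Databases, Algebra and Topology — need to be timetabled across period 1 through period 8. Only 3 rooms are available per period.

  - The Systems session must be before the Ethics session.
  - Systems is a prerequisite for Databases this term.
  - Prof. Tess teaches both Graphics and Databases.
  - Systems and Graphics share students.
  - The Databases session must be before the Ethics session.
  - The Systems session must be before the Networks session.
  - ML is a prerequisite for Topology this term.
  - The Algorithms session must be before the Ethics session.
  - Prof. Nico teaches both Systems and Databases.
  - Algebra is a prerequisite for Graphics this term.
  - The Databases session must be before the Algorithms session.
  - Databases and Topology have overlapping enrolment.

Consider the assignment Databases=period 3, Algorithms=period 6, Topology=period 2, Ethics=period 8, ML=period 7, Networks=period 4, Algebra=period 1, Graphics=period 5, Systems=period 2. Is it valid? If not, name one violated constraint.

ML is a prerequisite for Topology this term — violated.
The Systems session must be before the Networks session — holds.
Algebra is a prerequisite for Graphics this term — holds.
The Databases session must be before the Ethics session — holds.
Prof. Nico teaches both Systems and Databases — holds.
The Databases session must be before the Algorithms session — holds.
Systems is a prerequisite for Databases this term — holds.
Prof. Tess teaches both Graphics and Databases — holds.
Only 3 rooms are available per period — holds.
The Systems session must be before the Ethics session — holds.
Databases and Topology have overlapping enrolment — holds.
The Algorithms session must be before the Ethics session — holds.
Systems and Graphics share students — holds.

No. ML is a prerequisite for Topology this term is not satisfied.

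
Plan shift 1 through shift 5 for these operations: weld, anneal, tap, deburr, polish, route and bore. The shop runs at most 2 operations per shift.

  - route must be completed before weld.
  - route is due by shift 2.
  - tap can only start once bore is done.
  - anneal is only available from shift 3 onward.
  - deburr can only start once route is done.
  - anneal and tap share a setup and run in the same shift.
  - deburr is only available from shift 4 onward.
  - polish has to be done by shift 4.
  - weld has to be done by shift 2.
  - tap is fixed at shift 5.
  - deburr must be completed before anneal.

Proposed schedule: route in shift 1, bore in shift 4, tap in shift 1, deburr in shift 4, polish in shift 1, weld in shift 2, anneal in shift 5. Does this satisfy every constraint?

Invalid. tap is fixed at shift 5.

polish has to be done by shift 4 — holds.
tap is fixed at shift 5 — violated.
deburr must be completed before anneal — holds.
deburr can only start once route is done — holds.
tap can only start once bore is done — violated.
route is due by shift 2 — holds.
anneal is only available from shift 3 onward — holds.
weld has to be done by shift 2 — holds.
deburr is only available from shift 4 onward — holds.
The shop runs at most 2 operations per shift — violated.
anneal and tap share a setup and run in the same shift — violated.
route must be completed before weld — holds.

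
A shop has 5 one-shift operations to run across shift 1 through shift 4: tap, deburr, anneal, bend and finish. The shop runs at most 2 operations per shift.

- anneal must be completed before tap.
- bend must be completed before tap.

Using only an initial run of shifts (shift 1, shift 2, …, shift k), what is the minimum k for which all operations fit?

The precedence chain requires at least 2 distinct shifts.
With at most 2 per shift and 5 operations, at least 3 shifts are needed.
3 works (last occupied shift: shift 3): for example finish=shift 3; anneal=shift 1; bend=shift 1; deburr=shift 2; tap=shift 2.

3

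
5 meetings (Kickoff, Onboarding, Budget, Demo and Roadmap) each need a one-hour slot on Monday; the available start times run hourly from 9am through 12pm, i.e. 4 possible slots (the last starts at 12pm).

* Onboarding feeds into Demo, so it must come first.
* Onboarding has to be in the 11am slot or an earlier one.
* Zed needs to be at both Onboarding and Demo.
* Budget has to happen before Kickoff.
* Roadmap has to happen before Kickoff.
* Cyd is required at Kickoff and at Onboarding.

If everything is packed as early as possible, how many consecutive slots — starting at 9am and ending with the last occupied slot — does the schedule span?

2 slots

The precedence chain requires at least 2 distinct slots.
2 works (last occupied slot: 10am): for example Demo in 10am, Onboarding in 9am, Roadmap in 9am, Kickoff in 10am, Budget in 9am.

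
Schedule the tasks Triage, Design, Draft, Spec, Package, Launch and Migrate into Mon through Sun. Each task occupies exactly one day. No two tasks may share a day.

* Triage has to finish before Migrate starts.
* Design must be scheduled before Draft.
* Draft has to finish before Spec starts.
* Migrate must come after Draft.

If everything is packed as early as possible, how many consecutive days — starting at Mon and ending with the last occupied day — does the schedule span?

The precedence chain requires at least 3 distinct days.
With at most 1 per day and 7 tasks, at least 7 days are needed.
7 works (last occupied day: Sun): for example Migrate=Thu, Draft=Tue, Spec=Fri, Triage=Wed, Package=Sat, Launch=Sun, Design=Mon.

7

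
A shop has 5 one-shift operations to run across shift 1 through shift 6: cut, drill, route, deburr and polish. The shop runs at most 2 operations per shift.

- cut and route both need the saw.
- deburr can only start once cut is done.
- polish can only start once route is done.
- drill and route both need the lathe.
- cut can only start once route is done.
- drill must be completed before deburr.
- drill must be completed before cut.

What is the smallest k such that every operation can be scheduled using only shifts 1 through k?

The precedence chain requires at least 3 distinct shifts.
With at most 2 per shift and 5 operations, at least 3 shifts are needed.
Could 3 shifts be enough, i.e. nothing placed later than shift 3? No: cut must come after route (at shift 1 or later) → {shift 2, shift 3}; route must come before cut (at shift 3 or earlier) → {shift 1, shift 2}; deburr must come after drill (at shift 1 or later) → {shift 2, shift 3}; drill must come before deburr (at shift 3 or earlier) → {shift 1, shift 2}; deburr must come after cut (at shift 2 or later) → {shift 3}; cut must come before deburr (at shift 3 or earlier) → {shift 2}; route can't share with cut (shift 2) → {shift 1}; drill can't share with route (shift 1) → {shift 2}; cut must come after drill (at shift 2 or later) → nothing is left.
So 3 shifts is not enough.
4 works (last occupied shift: shift 4): for example polish=shift 3; route=shift 2; drill=shift 1; deburr=shift 4; cut=shift 3.

4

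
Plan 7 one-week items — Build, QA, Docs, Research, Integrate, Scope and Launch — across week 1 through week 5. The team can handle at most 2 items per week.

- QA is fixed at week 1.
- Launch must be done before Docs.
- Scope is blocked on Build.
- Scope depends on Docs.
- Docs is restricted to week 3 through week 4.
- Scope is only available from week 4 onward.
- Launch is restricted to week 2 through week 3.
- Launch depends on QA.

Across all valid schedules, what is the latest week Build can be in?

Downstream work caps Build at week 4.
Build at week 4 is achievable: Build -> week 4, Research -> week 1, Scope -> week 5, QA -> week 1, Launch -> week 2, Integrate -> week 2, Docs -> week 3.

week 4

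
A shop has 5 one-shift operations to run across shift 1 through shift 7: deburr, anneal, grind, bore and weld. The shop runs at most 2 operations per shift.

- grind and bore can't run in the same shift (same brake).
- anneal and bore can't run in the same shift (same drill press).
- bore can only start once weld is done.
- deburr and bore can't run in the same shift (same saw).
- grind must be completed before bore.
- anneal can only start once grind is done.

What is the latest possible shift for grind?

shift 5

Downstream work caps grind at shift 6.
grind at shift 5 is achievable: grind=shift 5; bore=shift 6; weld=shift 1; anneal=shift 7; deburr=shift 1.
Nothing later works — the conflict and capacity constraints rule out every shift after shift 5.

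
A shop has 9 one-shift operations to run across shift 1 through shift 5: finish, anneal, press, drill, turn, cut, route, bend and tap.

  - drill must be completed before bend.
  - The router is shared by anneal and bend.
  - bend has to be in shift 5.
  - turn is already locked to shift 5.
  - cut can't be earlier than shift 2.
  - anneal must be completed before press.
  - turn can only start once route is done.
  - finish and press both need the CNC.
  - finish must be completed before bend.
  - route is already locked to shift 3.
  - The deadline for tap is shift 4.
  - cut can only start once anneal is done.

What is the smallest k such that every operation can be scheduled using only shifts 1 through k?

5

The precedence chain requires at least 2 distinct shifts.
turn can't be placed before shift 5, so the schedule must run through at least shift 5.
5 works (last occupied shift: shift 5): for example cut in shift 2, bend in shift 5, turn in shift 5, press in shift 2, route in shift 3, anneal in shift 1, drill in shift 1, finish in shift 1, tap in shift 1.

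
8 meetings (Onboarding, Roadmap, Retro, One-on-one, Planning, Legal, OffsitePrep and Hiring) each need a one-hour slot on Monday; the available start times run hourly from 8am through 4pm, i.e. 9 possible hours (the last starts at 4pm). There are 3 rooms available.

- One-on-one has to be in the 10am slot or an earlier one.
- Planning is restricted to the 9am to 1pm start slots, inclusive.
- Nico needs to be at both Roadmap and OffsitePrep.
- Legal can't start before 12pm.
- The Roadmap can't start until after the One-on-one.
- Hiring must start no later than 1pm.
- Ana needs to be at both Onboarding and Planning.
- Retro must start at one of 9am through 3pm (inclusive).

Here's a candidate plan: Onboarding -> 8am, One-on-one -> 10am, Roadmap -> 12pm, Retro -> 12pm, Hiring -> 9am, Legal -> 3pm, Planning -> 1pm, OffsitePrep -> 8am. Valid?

Valid

The Roadmap can't start until after the One-on-one — holds.
Planning is restricted to the 9am to 1pm start slots, inclusive — holds.
Retro must start at one of 9am through 3pm (inclusive) — holds.
Legal can't start before 12pm — holds.
Nico needs to be at both Roadmap and OffsitePrep — holds.
One-on-one has to be in the 10am slot or an earlier one — holds.
Hiring must start no later than 1pm — holds.
There are 3 rooms available — holds.
Ana needs to be at both Onboarding and Planning — holds.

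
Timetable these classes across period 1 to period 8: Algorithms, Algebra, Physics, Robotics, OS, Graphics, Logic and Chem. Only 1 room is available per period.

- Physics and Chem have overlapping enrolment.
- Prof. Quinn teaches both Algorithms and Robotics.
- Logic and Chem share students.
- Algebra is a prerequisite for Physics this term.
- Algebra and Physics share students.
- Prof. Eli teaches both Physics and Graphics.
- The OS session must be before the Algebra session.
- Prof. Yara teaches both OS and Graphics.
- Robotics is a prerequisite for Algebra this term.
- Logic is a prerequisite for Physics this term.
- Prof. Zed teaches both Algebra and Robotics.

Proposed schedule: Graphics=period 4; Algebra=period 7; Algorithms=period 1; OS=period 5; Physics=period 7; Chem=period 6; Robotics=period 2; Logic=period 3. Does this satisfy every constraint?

No — it violates: Algebra and Physics share students

Prof. Quinn teaches both Algorithms and Robotics — holds.
Prof. Yara teaches both OS and Graphics — holds.
Algebra and Physics share students — violated.
The OS session must be before the Algebra session — holds.
Logic is a prerequisite for Physics this term — holds.
Only 1 room is available per period — violated.
Prof. Zed teaches both Algebra and Robotics — holds.
Prof. Eli teaches both Physics and Graphics — holds.
Logic and Chem share students — holds.
Physics and Chem have overlapping enrolment — holds.
Robotics is a prerequisite for Algebra this term — holds.
Algebra is a prerequisite for Physics this term — violated.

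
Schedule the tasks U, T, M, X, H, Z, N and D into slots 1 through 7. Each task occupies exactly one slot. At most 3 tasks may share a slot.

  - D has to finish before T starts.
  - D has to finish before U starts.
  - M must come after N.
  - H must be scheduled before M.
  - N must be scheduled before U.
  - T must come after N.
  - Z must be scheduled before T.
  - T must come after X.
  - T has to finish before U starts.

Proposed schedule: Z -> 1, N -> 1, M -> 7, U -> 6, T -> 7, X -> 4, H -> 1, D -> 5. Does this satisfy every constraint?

M must come after N — holds.
T must come after N — holds.
T has to finish before U starts — violated.
T must come after X — holds.
H must be scheduled before M — holds.
N must be scheduled before U — holds.
D has to finish before U starts — holds.
Z must be scheduled before T — holds.
At most 3 tasks may share a slot — holds.
D has to finish before T starts — holds.

No. T has to finish before U starts is not satisfied.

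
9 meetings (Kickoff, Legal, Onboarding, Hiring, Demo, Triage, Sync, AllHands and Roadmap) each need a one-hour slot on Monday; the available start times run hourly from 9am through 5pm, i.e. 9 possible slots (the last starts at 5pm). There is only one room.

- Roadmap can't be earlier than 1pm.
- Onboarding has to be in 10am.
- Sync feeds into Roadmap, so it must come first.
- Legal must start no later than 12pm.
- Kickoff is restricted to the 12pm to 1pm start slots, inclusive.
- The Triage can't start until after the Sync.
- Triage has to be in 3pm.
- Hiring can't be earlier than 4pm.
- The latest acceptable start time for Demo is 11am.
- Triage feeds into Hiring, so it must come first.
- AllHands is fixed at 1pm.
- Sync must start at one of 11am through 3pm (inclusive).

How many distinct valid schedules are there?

Enumerating: Sync -> 2pm, Kickoff -> 12pm, Roadmap -> 5pm, AllHands -> 1pm, Demo -> 9am, Onboarding -> 10am, Triage -> 3pm, Hiring -> 4pm, Legal -> 11am | Triage in 3pm, Onboarding in 10am, Demo in 11am, Legal in 9am, AllHands in 1pm, Kickoff in 12pm, Roadmap in 5pm, Sync in 2pm, Hiring in 4pm | Triage in 3pm, Hiring in 5pm, Onboarding in 10am, Demo in 9am, Kickoff in 12pm, Legal in 11am, AllHands in 1pm, Sync in 2pm, Roadmap in 4pm | Demo=11am, Onboarding=10am, AllHands=1pm, Triage=3pm, Kickoff=12pm, Roadmap=4pm, Hiring=5pm, Sync=2pm, Legal=9am.

4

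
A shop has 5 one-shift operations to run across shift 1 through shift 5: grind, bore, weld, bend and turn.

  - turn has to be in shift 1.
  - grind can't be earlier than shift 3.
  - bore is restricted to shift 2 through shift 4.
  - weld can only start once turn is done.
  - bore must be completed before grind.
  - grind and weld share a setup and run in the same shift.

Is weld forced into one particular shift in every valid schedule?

weld can be shift 3 (e.g. bend=shift 1; bore=shift 2; turn=shift 1; grind=shift 3; weld=shift 3) or shift 4 (e.g. weld -> shift 4, bend -> shift 1, bore -> shift 2, grind -> shift 4, turn -> shift 1).

No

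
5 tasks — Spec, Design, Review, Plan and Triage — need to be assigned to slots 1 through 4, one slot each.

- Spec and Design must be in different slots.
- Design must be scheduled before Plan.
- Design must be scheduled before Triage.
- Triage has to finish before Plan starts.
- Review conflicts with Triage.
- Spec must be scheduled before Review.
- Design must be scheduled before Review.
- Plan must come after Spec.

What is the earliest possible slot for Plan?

Precedence pushes Plan to at least 3.
Plan at 3 is achievable: Design -> 1; Triage -> 2; Review -> 3; Spec -> 2; Plan -> 3.

3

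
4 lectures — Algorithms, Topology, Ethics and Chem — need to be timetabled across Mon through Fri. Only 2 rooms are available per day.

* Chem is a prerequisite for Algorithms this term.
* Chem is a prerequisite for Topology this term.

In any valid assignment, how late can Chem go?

Downstream work caps Chem at Thu.
Chem at Thu is achievable: Ethics -> Mon, Algorithms -> Fri, Chem -> Thu, Topology -> Fri.

Thu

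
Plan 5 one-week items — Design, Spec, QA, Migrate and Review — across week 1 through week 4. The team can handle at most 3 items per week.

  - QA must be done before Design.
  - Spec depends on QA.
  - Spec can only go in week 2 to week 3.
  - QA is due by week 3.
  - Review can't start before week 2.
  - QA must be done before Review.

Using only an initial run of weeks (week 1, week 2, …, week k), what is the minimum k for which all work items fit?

The precedence chain requires at least 2 distinct weeks.
With at most 3 per week and 5 work items, at least 2 weeks are needed.
2 works (last occupied week: week 2): for example Design=week 2; Spec=week 2; QA=week 1; Migrate=week 1; Review=week 2.

2 weeks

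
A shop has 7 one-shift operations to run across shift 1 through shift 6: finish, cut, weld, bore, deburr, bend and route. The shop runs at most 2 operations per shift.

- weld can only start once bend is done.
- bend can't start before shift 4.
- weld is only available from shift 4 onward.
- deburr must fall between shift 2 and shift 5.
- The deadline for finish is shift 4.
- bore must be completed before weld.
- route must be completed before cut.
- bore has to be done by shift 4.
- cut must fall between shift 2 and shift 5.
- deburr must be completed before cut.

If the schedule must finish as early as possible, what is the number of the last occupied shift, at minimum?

5

The precedence chain requires at least 2 distinct shifts.
With at most 2 per shift and 7 operations, at least 4 shifts are needed.
Propagating the time windows through the other constraints, weld can't land before shift 5, so the schedule must run through at least shift 5.
5 works (last occupied shift: shift 5): for example deburr in shift 2, finish in shift 1, bore in shift 1, weld in shift 5, bend in shift 4, cut in shift 3, route in shift 2.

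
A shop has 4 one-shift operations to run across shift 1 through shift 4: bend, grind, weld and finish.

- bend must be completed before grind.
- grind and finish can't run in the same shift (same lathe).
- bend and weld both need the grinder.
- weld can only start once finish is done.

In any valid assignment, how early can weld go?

Precedence pushes weld to at least shift 2.
weld at shift 2 is achievable: weld=shift 2, finish=shift 1, bend=shift 1, grind=shift 2.

shift 2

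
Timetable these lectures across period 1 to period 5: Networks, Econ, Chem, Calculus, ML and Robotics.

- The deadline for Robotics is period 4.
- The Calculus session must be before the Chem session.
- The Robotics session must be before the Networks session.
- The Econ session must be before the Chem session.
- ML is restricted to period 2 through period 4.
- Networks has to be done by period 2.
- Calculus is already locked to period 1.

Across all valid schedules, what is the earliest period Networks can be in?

Precedence pushes Networks to at least period 2; Networks's own window allows nothing later than period 2.
Networks at period 2 is achievable: Robotics=period 1, Calculus=period 1, Networks=period 2, Econ=period 1, ML=period 2, Chem=period 2.

period 2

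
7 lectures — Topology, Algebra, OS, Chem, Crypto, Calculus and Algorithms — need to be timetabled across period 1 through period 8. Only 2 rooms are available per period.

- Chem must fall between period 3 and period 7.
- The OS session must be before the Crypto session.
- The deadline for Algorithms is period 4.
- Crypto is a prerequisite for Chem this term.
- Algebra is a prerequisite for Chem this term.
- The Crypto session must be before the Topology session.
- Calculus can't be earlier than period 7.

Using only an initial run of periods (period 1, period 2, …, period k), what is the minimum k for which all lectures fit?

The precedence chain requires at least 3 distinct periods.
With at most 2 per period and 7 lectures, at least 4 periods are needed.
Calculus can't be placed before period 7, so the schedule must run through at least period 7.
7 works (last occupied period: period 7): for example Algebra in period 2; Chem in period 3; Topology in period 3; Crypto in period 2; OS in period 1; Calculus in period 7; Algorithms in period 1.

7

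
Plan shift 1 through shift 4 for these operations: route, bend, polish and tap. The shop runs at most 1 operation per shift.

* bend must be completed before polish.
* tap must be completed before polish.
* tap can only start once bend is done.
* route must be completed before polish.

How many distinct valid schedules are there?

Enumerating: tap=shift 2; route=shift 3; polish=shift 4; bend=shift 1 | bend -> shift 1, tap -> shift 3, polish -> shift 4, route -> shift 2 | polish in shift 4, bend in shift 2, route in shift 1, tap in shift 3.

3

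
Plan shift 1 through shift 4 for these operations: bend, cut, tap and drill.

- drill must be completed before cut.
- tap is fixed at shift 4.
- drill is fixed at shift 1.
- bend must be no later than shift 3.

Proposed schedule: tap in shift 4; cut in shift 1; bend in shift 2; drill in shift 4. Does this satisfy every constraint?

drill is fixed at shift 1 — violated.
drill must be completed before cut — violated.
bend must be no later than shift 3 — holds.
tap is fixed at shift 4 — holds.

Invalid. drill must be completed before cut.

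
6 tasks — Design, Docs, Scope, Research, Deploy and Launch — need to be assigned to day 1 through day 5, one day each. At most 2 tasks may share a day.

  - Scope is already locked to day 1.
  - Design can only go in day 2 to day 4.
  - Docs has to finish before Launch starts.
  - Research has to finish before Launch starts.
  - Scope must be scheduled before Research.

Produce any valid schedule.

Launch=day 3, Research=day 2, Docs=day 1, Design=day 2, Deploy=day 3, Scope=day 1

Checking: Scope(day 1) before Research(day 2); Research(day 2) before Launch(day 3); Docs(day 1) before Launch(day 3); Scope=day 1 in [day 1,day 1]; Design=day 2 in [day 2,day 4]; max 2 per day (cap 2).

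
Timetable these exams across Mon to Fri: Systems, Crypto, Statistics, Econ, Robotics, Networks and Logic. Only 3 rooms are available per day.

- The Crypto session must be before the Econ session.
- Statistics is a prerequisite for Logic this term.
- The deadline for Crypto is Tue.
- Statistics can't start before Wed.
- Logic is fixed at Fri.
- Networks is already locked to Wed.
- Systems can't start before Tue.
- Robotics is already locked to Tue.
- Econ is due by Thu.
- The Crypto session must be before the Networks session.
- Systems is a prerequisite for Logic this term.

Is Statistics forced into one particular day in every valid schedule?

Statistics can be Wed (e.g. Econ -> Tue, Logic -> Fri, Crypto -> Mon, Systems -> Tue, Networks -> Wed, Statistics -> Wed, Robotics -> Tue) or Thu (e.g. Statistics=Thu, Crypto=Mon, Robotics=Tue, Logic=Fri, Systems=Tue, Networks=Wed, Econ=Tue).

No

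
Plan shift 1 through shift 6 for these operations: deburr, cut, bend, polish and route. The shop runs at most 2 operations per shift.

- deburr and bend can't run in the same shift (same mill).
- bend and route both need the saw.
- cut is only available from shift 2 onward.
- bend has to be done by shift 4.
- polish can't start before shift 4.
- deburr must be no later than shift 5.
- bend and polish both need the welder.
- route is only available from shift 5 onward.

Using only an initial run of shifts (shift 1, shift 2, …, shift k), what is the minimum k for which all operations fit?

With at most 2 per shift and 5 operations, at least 3 shifts are needed.
route can't be placed before shift 5, so the schedule must run through at least shift 5.
5 works (last occupied shift: shift 5): for example cut=shift 2, route=shift 5, bend=shift 1, deburr=shift 2, polish=shift 4.

5 shifts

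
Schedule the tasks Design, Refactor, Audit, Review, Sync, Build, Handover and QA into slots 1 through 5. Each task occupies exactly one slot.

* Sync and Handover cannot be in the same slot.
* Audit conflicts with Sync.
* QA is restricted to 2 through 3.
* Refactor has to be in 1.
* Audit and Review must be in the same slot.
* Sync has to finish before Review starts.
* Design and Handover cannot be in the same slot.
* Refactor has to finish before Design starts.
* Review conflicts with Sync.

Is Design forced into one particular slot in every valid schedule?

Design can be 2 (e.g. Handover -> 3; Build -> 1; Review -> 2; Sync -> 1; QA -> 2; Audit -> 2; Refactor -> 1; Design -> 2) or 3 (e.g. Review in 2; Audit in 2; Design in 3; Refactor in 1; Handover in 2; QA in 2; Build in 1; Sync in 1).

No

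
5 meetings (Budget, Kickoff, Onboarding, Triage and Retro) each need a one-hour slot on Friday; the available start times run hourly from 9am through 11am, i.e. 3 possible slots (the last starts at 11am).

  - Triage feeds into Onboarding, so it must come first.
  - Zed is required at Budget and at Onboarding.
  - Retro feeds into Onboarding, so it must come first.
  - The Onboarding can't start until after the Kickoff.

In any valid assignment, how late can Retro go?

10am

Downstream work caps Retro at 10am.
Retro at 10am is achievable: Onboarding in 11am, Triage in 9am, Budget in 9am, Kickoff in 9am, Retro in 10am.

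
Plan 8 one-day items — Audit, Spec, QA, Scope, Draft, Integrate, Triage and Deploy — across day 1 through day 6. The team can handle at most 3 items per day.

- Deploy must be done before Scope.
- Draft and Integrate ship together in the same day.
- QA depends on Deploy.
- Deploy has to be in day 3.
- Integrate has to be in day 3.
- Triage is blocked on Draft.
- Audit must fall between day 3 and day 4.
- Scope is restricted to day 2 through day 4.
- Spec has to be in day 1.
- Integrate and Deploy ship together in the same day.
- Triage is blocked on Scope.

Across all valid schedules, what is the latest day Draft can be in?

Draft must be in the same day as Integrate, which can't be before day 3, so Draft is at least day 3; Draft must be in the same day as Integrate, which can't be after day 3, so Draft is at most day 3.
Draft at day 3 is achievable: Scope -> day 4; Draft -> day 3; Deploy -> day 3; Integrate -> day 3; Triage -> day 5; QA -> day 4; Audit -> day 4; Spec -> day 1.

day 3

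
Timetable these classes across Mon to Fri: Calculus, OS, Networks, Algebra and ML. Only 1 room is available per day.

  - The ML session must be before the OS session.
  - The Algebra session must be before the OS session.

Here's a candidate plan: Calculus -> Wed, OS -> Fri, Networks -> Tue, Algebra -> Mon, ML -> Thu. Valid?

Only 1 room is available per day — holds.
The ML session must be before the OS session — holds.
The Algebra session must be before the OS session — holds.

Yes, all constraints hold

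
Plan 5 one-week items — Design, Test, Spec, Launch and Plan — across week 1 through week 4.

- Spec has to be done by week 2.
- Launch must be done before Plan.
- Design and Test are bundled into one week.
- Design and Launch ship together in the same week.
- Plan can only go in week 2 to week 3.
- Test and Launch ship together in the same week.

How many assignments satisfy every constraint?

6

Splitting on Design: it can be week 1 (4), week 2 (2). Listing each branch's schedules as (Test, Spec, Launch, Plan) by week number:
Design=week 1: (1,1,1,2) (1,1,1,3) (1,2,1,2) (1,2,1,3) — 4.
Design=week 2: (2,1,2,3) (2,2,2,3) — 2.
Summing: 4 + 2 = 6.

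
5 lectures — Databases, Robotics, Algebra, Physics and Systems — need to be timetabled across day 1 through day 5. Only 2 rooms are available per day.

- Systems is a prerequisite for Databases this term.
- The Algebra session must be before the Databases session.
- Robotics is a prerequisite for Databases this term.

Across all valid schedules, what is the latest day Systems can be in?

day 4

Downstream work caps Systems at day 4.
Systems at day 4 is achievable: Systems in day 4; Algebra in day 1; Robotics in day 1; Physics in day 2; Databases in day 5.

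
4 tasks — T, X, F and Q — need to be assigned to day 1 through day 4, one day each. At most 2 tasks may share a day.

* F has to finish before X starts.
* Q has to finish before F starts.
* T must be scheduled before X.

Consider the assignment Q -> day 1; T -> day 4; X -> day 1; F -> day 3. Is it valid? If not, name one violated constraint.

Q has to finish before F starts — holds.
F has to finish before X starts — violated.
T must be scheduled before X — violated.
At most 2 tasks may share a day — holds.

No — it violates: T must be scheduled before X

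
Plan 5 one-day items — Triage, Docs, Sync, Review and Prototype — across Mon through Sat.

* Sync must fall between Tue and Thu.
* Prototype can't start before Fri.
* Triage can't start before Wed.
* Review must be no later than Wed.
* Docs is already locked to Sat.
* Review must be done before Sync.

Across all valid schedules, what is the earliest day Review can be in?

Mon

Review's own window allows nothing later than Wed.
Review at Mon is achievable: Triage -> Wed; Review -> Mon; Docs -> Sat; Prototype -> Fri; Sync -> Tue.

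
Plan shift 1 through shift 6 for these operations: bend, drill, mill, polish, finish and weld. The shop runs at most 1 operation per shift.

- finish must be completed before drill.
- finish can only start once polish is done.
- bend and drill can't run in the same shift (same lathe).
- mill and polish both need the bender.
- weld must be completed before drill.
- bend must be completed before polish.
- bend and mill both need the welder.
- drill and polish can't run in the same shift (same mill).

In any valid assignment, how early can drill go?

Precedence pushes drill to at least shift 4.
drill at shift 5 is achievable: bend -> shift 1; finish -> shift 3; mill -> shift 6; polish -> shift 2; drill -> shift 5; weld -> shift 4.
Nothing earlier works — the conflict and capacity constraints rule out every shift before shift 5.

shift 5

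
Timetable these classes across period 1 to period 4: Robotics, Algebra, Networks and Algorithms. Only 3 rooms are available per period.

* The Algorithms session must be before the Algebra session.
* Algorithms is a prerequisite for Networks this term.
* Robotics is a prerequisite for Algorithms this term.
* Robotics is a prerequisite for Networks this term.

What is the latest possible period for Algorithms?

Precedence pushes Algorithms to at least period 2; downstream work caps Algorithms at period 3.
Algorithms at period 3 is achievable: Networks=period 4, Robotics=period 1, Algorithms=period 3, Algebra=period 4.

period 3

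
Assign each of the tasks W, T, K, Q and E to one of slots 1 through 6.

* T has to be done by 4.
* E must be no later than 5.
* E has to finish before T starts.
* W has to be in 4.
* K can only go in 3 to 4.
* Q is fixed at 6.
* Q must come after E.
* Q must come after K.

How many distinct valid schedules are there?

Splitting on T: it can be 2 (2), 3 (4), 4 (6). Listing each branch's schedules as (W, K, Q, E):
T=2: (4,3,6,1) (4,4,6,1) — 2.
T=3: (4,3,6,1) (4,3,6,2) (4,4,6,1) (4,4,6,2) — 4.
T=4: (4,3,6,1) (4,3,6,2) (4,3,6,3) (4,4,6,1) (4,4,6,2) (4,4,6,3) — 6.
Summing: 2 + 4 + 6 = 12.

12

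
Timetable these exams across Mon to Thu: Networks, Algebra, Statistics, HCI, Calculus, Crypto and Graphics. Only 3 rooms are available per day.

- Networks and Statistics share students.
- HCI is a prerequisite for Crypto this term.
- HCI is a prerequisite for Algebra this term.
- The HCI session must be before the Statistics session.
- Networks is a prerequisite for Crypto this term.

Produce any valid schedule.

Networks in Mon, Crypto in Tue, Graphics in Wed, Statistics in Tue, Calculus in Mon, HCI in Mon, Algebra in Tue

Checking: HCI(Mon) before Algebra(Tue); Networks(Mon) before Crypto(Tue); HCI(Mon) before Crypto(Tue); HCI(Mon) before Statistics(Tue); Networks(Mon) != Statistics(Tue); max 3 per day (cap 3).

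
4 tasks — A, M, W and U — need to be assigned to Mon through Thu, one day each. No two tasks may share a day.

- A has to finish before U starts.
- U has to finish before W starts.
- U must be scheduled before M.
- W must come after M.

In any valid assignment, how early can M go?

Wed

Precedence pushes M to at least Wed; downstream work caps M at Wed.
M at Wed is achievable: M -> Wed; W -> Thu; A -> Mon; U -> Tue.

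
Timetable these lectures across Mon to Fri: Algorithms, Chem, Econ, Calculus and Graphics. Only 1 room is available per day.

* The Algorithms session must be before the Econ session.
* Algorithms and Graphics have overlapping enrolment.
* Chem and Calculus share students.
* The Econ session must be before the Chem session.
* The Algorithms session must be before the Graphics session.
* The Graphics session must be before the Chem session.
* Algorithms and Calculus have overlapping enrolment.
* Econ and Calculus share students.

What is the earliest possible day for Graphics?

Precedence pushes Graphics to at least Tue; downstream work caps Graphics at Thu.
Graphics at Tue is achievable: Algorithms -> Mon; Econ -> Wed; Calculus -> Fri; Chem -> Thu; Graphics -> Tue.

Tue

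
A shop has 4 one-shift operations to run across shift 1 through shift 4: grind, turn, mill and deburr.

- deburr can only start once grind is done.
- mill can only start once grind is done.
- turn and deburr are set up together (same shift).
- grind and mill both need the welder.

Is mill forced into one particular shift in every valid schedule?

mill can be shift 2 (e.g. turn -> shift 2; mill -> shift 2; deburr -> shift 2; grind -> shift 1) or shift 3 (e.g. grind -> shift 1, mill -> shift 3, deburr -> shift 2, turn -> shift 2).

No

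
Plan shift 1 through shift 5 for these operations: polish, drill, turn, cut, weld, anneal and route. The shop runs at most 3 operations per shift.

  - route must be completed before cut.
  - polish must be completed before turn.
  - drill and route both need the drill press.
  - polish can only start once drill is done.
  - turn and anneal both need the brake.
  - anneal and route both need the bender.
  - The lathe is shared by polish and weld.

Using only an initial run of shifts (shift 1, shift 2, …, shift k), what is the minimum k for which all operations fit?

The precedence chain requires at least 3 distinct shifts.
With at most 3 per shift and 7 operations, at least 3 shifts are needed.
3 works (last occupied shift: shift 3): for example route=shift 2, drill=shift 1, polish=shift 2, anneal=shift 1, cut=shift 3, weld=shift 1, turn=shift 3.

3 shifts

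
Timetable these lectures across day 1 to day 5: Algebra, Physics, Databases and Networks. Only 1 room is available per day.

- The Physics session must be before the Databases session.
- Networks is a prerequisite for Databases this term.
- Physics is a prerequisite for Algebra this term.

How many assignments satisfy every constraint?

25

Splitting on Algebra: it can be day 2 (3), day 3 (6), day 4 (8), day 5 (8). Listing each branch's schedules as (Physics, Databases, Networks) by day number:
Algebra=day 2: (1,4,3) (1,5,3) (1,5,4) — 3.
Algebra=day 3: (1,4,2) (1,5,2) (1,5,4) (2,4,1) (2,5,1) (2,5,4) — 6.
Algebra=day 4: (1,3,2) (1,5,2) (1,5,3) (2,3,1) (2,5,1) (2,5,3) (3,5,1) (3,5,2) — 8.
Algebra=day 5: (1,3,2) (1,4,2) (1,4,3) (2,3,1) (2,4,1) (2,4,3) (3,4,1) (3,4,2) — 8.
Summing: 3 + 6 + 8 + 8 = 25.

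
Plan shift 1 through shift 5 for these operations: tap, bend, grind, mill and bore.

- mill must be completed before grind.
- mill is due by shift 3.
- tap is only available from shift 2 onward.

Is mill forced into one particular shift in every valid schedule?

mill can be shift 1 (e.g. bend -> shift 1; grind -> shift 2; mill -> shift 1; tap -> shift 2; bore -> shift 1) or shift 2 (e.g. grind in shift 3; mill in shift 2; bore in shift 1; tap in shift 2; bend in shift 1).

No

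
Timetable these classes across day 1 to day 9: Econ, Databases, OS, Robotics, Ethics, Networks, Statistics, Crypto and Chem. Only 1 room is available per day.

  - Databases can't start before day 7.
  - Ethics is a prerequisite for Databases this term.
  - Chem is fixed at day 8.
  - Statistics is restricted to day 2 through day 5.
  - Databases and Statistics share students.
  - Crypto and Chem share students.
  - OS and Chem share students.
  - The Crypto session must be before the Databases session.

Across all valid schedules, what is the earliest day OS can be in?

day 1

OS at day 1 is achievable: Crypto in day 4; Econ in day 5; Robotics in day 6; Statistics in day 2; Networks in day 9; Databases in day 7; Chem in day 8; Ethics in day 3; OS in day 1.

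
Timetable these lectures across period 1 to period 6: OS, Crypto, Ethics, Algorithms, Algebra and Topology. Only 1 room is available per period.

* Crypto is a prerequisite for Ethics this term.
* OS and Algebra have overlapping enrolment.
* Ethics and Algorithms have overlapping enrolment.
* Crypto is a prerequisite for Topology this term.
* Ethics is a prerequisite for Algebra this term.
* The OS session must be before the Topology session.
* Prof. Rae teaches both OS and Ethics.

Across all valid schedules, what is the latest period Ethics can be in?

period 5

Precedence pushes Ethics to at least period 2; downstream work caps Ethics at period 5.
Ethics at period 5 is achievable: OS in period 2; Ethics in period 5; Algebra in period 6; Crypto in period 1; Topology in period 3; Algorithms in period 4.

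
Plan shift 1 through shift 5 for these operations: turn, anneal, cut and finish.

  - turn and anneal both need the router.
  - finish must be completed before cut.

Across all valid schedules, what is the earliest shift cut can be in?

shift 2

Precedence pushes cut to at least shift 2.
cut at shift 2 is achievable: turn in shift 1, anneal in shift 2, cut in shift 2, finish in shift 1.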